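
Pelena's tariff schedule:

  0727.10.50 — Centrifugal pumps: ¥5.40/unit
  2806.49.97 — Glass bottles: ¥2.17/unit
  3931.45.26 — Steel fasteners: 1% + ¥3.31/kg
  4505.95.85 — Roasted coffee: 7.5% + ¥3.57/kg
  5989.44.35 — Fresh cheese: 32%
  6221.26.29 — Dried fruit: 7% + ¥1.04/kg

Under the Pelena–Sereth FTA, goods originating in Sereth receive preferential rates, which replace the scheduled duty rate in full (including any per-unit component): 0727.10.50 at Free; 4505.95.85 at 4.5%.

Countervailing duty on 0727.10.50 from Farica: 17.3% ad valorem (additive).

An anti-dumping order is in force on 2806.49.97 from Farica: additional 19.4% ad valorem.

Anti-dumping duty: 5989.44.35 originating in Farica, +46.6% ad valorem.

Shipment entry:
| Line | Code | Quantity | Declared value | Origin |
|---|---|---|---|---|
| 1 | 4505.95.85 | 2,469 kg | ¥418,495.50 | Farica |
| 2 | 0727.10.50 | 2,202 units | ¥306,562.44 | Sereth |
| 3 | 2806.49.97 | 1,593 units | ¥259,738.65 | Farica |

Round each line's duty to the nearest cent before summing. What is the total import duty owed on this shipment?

Line 1 (4505.95.85, Farica, 2,469 kg, ¥418,495.50):
Base rate for 4505.95.85 is 7.5% + ¥3.57/kg.
4505.95.85 has an FTA preferential rate, but origin Farica is not Sereth; base rate stands.
Duty = ¥418,495.50 × 7.5% + 2,469 × ¥3.57 = ¥40,201.49.
Line 2 (0727.10.50, Sereth, 2,202 units, ¥306,562.44):
Base rate for 0727.10.50 is ¥5.40/unit.
Origin Sereth qualifies under the Pelena–Sereth agreement and 0727.10.50 is covered: preferential rate Free applies instead.
The additional-duty order on 0727.10.50 targets Farica, not Sereth; it does not apply.
Duty = ¥306,562.44 × 0% = ¥0.00.
Line 3 (2806.49.97, Farica, 1,593 units, ¥259,738.65):
Base rate for 2806.49.97 is ¥2.17/unit.
Additional duty on 2806.49.97 from Farica: +19.4% ad valorem. Applied ad valorem rate = 19.4%.
Duty = ¥259,738.65 × 19.4% + 1,593 × ¥2.17 = ¥53,846.11.
Total = ¥40,201.49 + ¥0.00 + ¥53,846.11 = ¥94,047.60.

¥94,047.60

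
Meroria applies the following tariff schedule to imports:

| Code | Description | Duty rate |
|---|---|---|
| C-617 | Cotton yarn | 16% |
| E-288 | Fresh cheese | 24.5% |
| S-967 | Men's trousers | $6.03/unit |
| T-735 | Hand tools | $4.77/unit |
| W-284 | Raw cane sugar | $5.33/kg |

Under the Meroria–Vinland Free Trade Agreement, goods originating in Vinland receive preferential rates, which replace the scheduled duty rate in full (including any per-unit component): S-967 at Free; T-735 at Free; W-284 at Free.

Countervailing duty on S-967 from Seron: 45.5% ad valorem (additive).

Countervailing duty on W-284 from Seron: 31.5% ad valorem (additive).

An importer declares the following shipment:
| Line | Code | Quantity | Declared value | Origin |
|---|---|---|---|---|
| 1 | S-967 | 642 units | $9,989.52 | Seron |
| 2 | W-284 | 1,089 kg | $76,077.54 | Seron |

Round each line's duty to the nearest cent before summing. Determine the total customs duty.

Line 1 (S-967, Seron, 642 units, $9,989.52):
Base rate for S-967 is $6.03/unit.
S-967 has an FTA preferential rate, but origin Seron is not Vinland; base rate stands.
Additional duty on S-967 from Seron: +45.5% ad valorem. Applied ad valorem rate = 45.5%.
Duty = $9,989.52 × 45.5% + 642 × $6.03 = $8,416.49.
Line 2 (W-284, Seron, 1,089 kg, $76,077.54):
Base rate for W-284 is $5.33/kg.
W-284 has an FTA preferential rate, but origin Seron is not Vinland; base rate stands.
Additional duty on W-284 from Seron: +31.5% ad valorem. Applied ad valorem rate = 31.5%.
Duty = $76,077.54 × 31.5% + 1,089 × $5.33 = $29,768.80.
Total = $8,416.49 + $29,768.80 = $38,185.29.

$38,185.29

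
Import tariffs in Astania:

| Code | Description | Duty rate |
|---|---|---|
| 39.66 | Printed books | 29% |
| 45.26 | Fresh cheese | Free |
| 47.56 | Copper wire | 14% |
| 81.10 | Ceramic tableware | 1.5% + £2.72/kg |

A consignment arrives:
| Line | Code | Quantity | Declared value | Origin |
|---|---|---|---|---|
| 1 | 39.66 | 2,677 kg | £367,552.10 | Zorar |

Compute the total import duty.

Line 1 (39.66, Zorar, 2,677 kg, £367,552.10):
Base rate for 39.66 is 29%.
Duty = £367,552.10 × 29% = £106,590.11.

£106,590.11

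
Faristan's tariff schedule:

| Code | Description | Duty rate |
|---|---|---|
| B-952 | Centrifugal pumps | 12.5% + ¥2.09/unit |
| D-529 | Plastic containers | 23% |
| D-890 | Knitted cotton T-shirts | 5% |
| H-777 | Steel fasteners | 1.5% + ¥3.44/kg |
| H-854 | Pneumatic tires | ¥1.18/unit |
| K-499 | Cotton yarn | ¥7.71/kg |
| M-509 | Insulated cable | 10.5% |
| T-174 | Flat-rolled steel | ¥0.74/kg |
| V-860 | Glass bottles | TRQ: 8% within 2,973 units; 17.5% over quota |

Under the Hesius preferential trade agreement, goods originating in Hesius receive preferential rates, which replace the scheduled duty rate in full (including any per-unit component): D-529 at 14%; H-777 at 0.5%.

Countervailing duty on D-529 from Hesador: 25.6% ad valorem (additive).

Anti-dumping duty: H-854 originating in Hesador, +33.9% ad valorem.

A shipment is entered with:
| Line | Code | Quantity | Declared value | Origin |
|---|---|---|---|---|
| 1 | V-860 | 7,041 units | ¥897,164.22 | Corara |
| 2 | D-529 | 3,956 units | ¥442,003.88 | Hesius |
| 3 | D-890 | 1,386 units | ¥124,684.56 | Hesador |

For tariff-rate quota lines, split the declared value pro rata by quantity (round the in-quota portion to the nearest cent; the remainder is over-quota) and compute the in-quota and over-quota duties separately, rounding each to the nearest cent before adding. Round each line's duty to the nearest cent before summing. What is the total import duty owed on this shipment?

Line 1 (V-860, Corara, 7,041 units, ¥897,164.22):
Code V-860 is under a tariff-rate quota (threshold 2,973 units). In-quota: 2,973 units at 8%; over-quota: 4,068 units at 17.5%.
Pro-rata value split: in-quota = ¥897,164.22 × 2,973/7,041 = ¥378,819.66; over-quota = ¥897,164.22 − ¥378,819.66 = ¥518,344.56.
In-quota duty = ¥378,819.66 × 8% = ¥30,305.57. Over-quota duty = ¥518,344.56 × 17.5% = ¥90,710.30.
Line duty = ¥30,305.57 + ¥90,710.30 = ¥121,015.87.
Line 2 (D-529, Hesius, 3,956 units, ¥442,003.88):
Base rate for D-529 is 23%.
Origin Hesius qualifies under the Faristan–Hesius agreement and D-529 is covered: preferential rate 14% applies instead.
The additional-duty order on D-529 targets Hesador, not Hesius; it does not apply.
Duty = ¥442,003.88 × 14% = ¥61,880.54.
Line 3 (D-890, Hesador, 1,386 units, ¥124,684.56):
Base rate for D-890 is 5%.
Duty = ¥124,684.56 × 5% = ¥6,234.23.
Total = ¥121,015.87 + ¥61,880.54 + ¥6,234.23 = ¥189,130.64.

¥189,130.64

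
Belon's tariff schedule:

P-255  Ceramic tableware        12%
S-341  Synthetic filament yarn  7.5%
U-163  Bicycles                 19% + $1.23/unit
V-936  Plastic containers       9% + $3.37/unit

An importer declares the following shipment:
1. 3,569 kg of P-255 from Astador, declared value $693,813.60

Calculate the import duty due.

Line 1 (P-255, Astador, 3,569 kg, $693,813.60):
Base rate for P-255 is 12%.
Duty = $693,813.60 × 12% = $83,257.63.

$83,257.63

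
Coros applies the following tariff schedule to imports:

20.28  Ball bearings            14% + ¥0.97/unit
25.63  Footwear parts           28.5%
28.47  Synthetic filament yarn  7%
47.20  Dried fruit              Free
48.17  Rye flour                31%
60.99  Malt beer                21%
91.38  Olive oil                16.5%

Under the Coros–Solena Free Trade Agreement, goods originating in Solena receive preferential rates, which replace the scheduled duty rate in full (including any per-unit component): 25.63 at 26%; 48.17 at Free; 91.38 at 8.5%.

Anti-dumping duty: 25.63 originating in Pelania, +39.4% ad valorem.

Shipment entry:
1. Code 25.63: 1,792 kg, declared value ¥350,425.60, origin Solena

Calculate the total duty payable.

Line 1 (25.63, Solena, 1,792 kg, ¥350,425.60):
Base rate for 25.63 is 28.5%.
Origin Solena qualifies under the Coros–Solena agreement and 25.63 is covered: preferential rate 26% applies instead.
The additional-duty order on 25.63 targets Pelania, not Solena; it does not apply.
Duty = ¥350,425.60 × 26% = ¥91,110.66.

¥91,110.66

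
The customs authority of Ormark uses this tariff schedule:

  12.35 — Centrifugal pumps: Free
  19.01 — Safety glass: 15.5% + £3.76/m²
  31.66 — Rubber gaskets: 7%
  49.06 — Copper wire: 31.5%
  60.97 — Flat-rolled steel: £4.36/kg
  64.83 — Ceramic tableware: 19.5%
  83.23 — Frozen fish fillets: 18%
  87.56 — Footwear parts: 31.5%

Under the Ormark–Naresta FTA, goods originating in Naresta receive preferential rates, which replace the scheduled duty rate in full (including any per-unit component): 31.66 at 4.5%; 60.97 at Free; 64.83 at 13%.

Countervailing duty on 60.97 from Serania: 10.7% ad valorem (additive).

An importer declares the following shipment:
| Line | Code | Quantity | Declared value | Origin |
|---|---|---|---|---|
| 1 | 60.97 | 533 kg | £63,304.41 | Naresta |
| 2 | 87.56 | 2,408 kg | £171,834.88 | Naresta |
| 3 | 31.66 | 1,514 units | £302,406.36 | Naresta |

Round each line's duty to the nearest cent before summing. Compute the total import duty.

£67,736.28

Line 1 (60.97, Naresta, 533 kg, £63,304.41):
Base rate for 60.97 is £4.36/kg.
Origin Naresta qualifies under the Ormark–Naresta agreement and 60.97 is covered: preferential rate Free applies instead.
The additional-duty order on 60.97 targets Serania, not Naresta; it does not apply.
Duty = £63,304.41 × 0% = £0.00.
Line 2 (87.56, Naresta, 2,408 kg, £171,834.88):
Base rate for 87.56 is 31.5%.
Origin Naresta is the FTA partner but 87.56 is not on the preference list; base rate stands.
Duty = £171,834.88 × 31.5% = £54,127.99.
Line 3 (31.66, Naresta, 1,514 units, £302,406.36):
Base rate for 31.66 is 7%.
Origin Naresta qualifies under the Ormark–Naresta agreement and 31.66 is covered: preferential rate 4.5% applies instead.
Duty = £302,406.36 × 4.5% = £13,608.29.
Total = £0.00 + £54,127.99 + £13,608.29 = £67,736.28.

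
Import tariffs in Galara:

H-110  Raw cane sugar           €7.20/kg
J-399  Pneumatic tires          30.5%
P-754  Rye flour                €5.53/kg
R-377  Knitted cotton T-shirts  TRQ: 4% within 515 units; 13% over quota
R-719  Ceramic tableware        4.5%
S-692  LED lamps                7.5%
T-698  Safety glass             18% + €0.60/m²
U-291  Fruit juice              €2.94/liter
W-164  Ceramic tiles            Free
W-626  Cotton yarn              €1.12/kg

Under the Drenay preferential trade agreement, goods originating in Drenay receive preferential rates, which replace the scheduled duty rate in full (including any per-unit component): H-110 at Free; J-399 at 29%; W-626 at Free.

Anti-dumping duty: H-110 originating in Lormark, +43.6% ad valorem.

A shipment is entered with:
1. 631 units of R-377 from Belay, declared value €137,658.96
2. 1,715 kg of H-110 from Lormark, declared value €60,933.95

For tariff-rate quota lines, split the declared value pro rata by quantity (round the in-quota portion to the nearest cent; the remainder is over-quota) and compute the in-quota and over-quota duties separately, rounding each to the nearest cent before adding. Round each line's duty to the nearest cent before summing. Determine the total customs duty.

Line 1 (R-377, Belay, 631 units, €137,658.96):
Code R-377 is under a tariff-rate quota (threshold 515 units). In-quota: 515 units at 4%; over-quota: 116 units at 13%.
Pro-rata value split: in-quota = €137,658.96 × 515/631 = €112,352.40; over-quota = €137,658.96 − €112,352.40 = €25,306.56.
In-quota duty = €112,352.40 × 4% = €4,494.10. Over-quota duty = €25,306.56 × 13% = €3,289.85.
Line duty = €4,494.10 + €3,289.85 = €7,783.95.
Line 2 (H-110, Lormark, 1,715 kg, €60,933.95):
Base rate for H-110 is €7.20/kg.
H-110 has an FTA preferential rate, but origin Lormark is not Drenay; base rate stands.
Additional duty on H-110 from Lormark: +43.6% ad valorem. Applied ad valorem rate = 43.6%.
Duty = €60,933.95 × 43.6% + 1,715 × €7.20 = €38,915.20.
Total = €7,783.95 + €38,915.20 = €46,699.15.

€46,699.15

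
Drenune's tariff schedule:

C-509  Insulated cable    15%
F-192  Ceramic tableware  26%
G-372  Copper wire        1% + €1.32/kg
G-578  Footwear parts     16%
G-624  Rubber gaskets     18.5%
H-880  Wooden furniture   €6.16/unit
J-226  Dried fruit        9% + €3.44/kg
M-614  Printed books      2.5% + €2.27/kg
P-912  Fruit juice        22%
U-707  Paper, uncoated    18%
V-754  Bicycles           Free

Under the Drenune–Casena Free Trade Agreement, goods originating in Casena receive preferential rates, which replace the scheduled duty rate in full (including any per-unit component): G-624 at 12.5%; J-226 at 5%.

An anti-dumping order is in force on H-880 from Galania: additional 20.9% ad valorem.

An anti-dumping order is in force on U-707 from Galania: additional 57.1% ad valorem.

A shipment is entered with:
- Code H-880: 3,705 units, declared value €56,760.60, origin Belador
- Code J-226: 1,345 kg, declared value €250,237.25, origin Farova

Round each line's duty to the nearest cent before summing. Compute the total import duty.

€49,970.95

Line 1 (H-880, Belador, 3,705 units, €56,760.60):
Base rate for H-880 is €6.16/unit.
The additional-duty order on H-880 targets Galania, not Belador; it does not apply.
Duty = 3,705 × €6.16 = €22,822.80.
Line 2 (J-226, Farova, 1,345 kg, €250,237.25):
Base rate for J-226 is 9% + €3.44/kg.
J-226 has an FTA preferential rate, but origin Farova is not Casena; base rate stands.
Duty = €250,237.25 × 9% + 1,345 × €3.44 = €27,148.15.
Total = €22,822.80 + €27,148.15 = €49,970.95.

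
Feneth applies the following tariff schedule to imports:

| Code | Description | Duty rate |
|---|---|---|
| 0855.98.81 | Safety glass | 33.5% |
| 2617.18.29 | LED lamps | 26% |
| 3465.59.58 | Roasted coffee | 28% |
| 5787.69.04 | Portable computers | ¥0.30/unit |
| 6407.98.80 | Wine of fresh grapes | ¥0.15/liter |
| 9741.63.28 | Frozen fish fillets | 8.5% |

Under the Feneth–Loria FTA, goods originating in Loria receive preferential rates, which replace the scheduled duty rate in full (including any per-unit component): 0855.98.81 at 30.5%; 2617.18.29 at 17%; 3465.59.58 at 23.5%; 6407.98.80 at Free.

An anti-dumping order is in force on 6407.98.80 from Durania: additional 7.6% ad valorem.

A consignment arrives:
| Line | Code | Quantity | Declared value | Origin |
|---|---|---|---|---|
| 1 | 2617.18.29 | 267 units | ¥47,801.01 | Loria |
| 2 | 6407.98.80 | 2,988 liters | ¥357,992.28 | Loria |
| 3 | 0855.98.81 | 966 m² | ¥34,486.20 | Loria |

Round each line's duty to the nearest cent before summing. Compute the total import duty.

¥18,644.46

Line 1 (2617.18.29, Loria, 267 units, ¥47,801.01):
Base rate for 2617.18.29 is 26%.
Origin Loria qualifies under the Feneth–Loria agreement and 2617.18.29 is covered: preferential rate 17% applies instead.
Duty = ¥47,801.01 × 17% = ¥8,126.17.
Line 2 (6407.98.80, Loria, 2,988 liters, ¥357,992.28):
Base rate for 6407.98.80 is ¥0.15/liter.
Origin Loria qualifies under the Feneth–Loria agreement and 6407.98.80 is covered: preferential rate Free applies instead.
The additional-duty order on 6407.98.80 targets Durania, not Loria; it does not apply.
Duty = ¥357,992.28 × 0% = ¥0.00.
Line 3 (0855.98.81, Loria, 966 m², ¥34,486.20):
Base rate for 0855.98.81 is 33.5%.
Origin Loria qualifies under the Feneth–Loria agreement and 0855.98.81 is covered: preferential rate 30.5% applies instead.
Duty = ¥34,486.20 × 30.5% = ¥10,518.29.
Total = ¥8,126.17 + ¥0.00 + ¥10,518.29 = ¥18,644.46.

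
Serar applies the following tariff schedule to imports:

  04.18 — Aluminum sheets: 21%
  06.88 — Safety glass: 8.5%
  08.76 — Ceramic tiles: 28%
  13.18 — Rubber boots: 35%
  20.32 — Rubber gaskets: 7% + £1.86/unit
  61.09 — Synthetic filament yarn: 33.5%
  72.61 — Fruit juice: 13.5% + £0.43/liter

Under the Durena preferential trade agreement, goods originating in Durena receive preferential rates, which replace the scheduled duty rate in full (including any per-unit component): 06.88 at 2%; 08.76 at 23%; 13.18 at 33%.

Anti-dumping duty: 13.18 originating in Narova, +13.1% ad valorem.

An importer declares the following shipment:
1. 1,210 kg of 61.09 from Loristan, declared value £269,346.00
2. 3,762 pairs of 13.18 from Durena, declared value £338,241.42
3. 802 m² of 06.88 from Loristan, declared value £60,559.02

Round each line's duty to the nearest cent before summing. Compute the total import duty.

£206,998.10

Line 1 (61.09, Loristan, 1,210 kg, £269,346.00):
Base rate for 61.09 is 33.5%.
Duty = £269,346.00 × 33.5% = £90,230.91.
Line 2 (13.18, Durena, 3,762 pairs, £338,241.42):
Base rate for 13.18 is 35%.
Origin Durena qualifies under the Serar–Durena agreement and 13.18 is covered: preferential rate 33% applies instead.
The additional-duty order on 13.18 targets Narova, not Durena; it does not apply.
Duty = £338,241.42 × 33% = £111,619.67.
Line 3 (06.88, Loristan, 802 m², £60,559.02):
Base rate for 06.88 is 8.5%.
06.88 has an FTA preferential rate, but origin Loristan is not Durena; base rate stands.
Duty = £60,559.02 × 8.5% = £5,147.52.
Total = £90,230.91 + £111,619.67 + £5,147.52 = £206,998.10.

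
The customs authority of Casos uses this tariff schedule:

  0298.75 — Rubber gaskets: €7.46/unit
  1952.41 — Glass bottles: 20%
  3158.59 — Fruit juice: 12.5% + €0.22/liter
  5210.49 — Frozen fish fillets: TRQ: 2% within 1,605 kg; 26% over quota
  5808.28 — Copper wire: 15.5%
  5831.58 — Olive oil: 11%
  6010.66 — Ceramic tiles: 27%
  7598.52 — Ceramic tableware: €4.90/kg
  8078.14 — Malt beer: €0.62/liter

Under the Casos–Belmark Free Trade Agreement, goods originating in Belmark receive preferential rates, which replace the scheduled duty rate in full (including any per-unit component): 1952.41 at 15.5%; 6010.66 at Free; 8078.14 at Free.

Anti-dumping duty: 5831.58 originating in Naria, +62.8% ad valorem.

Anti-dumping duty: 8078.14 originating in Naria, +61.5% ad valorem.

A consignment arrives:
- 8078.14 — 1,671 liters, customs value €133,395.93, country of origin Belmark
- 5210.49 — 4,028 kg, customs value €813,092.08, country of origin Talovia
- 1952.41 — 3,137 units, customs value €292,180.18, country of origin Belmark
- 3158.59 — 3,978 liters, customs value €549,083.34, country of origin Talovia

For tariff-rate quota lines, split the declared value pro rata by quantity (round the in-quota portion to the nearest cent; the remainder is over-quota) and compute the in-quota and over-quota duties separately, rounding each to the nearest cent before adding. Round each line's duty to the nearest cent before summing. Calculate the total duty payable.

Line 1 (8078.14, Belmark, 1,671 liters, €133,395.93):
Base rate for 8078.14 is €0.62/liter.
Origin Belmark qualifies under the Casos–Belmark agreement and 8078.14 is covered: preferential rate Free applies instead.
The additional-duty order on 8078.14 targets Naria, not Belmark; it does not apply.
Duty = €133,395.93 × 0% = €0.00.
Line 2 (5210.49, Talovia, 4,028 kg, €813,092.08):
Code 5210.49 is under a tariff-rate quota (threshold 1,605 kg). In-quota: 1,605 kg at 2%; over-quota: 2,423 kg at 26%.
Pro-rata value split: in-quota = €813,092.08 × 1,605/4,028 = €323,985.30; over-quota = €813,092.08 − €323,985.30 = €489,106.78.
In-quota duty = €323,985.30 × 2% = €6,479.71. Over-quota duty = €489,106.78 × 26% = €127,167.76.
Line duty = €6,479.71 + €127,167.76 = €133,647.47.
Line 3 (1952.41, Belmark, 3,137 units, €292,180.18):
Base rate for 1952.41 is 20%.
Origin Belmark qualifies under the Casos–Belmark agreement and 1952.41 is covered: preferential rate 15.5% applies instead.
Duty = €292,180.18 × 15.5% = €45,287.93.
Line 4 (3158.59, Talovia, 3,978 liters, €549,083.34):
Base rate for 3158.59 is 12.5% + €0.22/liter.
Duty = €549,083.34 × 12.5% + 3,978 × €0.22 = €69,510.58.
Total = €0.00 + €133,647.47 + €45,287.93 + €69,510.58 = €248,445.98.

€248,445.98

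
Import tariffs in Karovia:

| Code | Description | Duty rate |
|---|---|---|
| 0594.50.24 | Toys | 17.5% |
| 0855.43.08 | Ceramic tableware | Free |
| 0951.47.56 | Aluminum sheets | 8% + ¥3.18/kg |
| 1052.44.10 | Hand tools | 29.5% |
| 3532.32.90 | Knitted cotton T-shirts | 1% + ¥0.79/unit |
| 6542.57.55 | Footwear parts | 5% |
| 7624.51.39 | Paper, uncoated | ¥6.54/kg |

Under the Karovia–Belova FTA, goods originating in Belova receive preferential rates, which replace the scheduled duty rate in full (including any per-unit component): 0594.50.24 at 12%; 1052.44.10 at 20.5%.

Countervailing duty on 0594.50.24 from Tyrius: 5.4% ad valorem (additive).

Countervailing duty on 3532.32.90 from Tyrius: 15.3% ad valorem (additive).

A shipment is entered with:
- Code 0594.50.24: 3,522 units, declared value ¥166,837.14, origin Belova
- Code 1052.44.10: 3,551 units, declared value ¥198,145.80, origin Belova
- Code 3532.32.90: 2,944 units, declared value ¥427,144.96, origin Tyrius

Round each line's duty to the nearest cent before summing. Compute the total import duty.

Line 1 (0594.50.24, Belova, 3,522 units, ¥166,837.14):
Base rate for 0594.50.24 is 17.5%.
Origin Belova qualifies under the Karovia–Belova agreement and 0594.50.24 is covered: preferential rate 12% applies instead.
The additional-duty order on 0594.50.24 targets Tyrius, not Belova; it does not apply.
Duty = ¥166,837.14 × 12% = ¥20,020.46.
Line 2 (1052.44.10, Belova, 3,551 units, ¥198,145.80):
Base rate for 1052.44.10 is 29.5%.
Origin Belova qualifies under the Karovia–Belova agreement and 1052.44.10 is covered: preferential rate 20.5% applies instead.
Duty = ¥198,145.80 × 20.5% = ¥40,619.89.
Line 3 (3532.32.90, Tyrius, 2,944 units, ¥427,144.96):
Base rate for 3532.32.90 is 1% + ¥0.79/unit.
Additional duty on 3532.32.90 from Tyrius: +15.3%. Applied ad valorem rate: 1% + 15.3% = 16.3%.
Duty = ¥427,144.96 × 16.3% + 2,944 × ¥0.79 = ¥71,950.39.
Total = ¥20,020.46 + ¥40,619.89 + ¥71,950.39 = ¥132,590.74.

¥132,590.74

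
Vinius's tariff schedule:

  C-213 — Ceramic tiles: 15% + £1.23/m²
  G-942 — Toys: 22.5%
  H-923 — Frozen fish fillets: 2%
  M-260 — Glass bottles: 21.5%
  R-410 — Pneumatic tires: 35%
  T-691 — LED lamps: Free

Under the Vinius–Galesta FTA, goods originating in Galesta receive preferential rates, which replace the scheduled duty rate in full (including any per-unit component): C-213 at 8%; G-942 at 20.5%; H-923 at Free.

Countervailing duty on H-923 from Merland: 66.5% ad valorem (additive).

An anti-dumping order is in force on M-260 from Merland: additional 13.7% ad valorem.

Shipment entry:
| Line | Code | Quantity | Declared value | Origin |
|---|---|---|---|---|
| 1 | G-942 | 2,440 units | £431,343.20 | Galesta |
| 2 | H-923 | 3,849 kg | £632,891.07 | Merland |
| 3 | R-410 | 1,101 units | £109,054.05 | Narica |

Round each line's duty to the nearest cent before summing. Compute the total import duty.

£560,124.66

Line 1 (G-942, Galesta, 2,440 units, £431,343.20):
Base rate for G-942 is 22.5%.
Origin Galesta qualifies under the Vinius–Galesta agreement and G-942 is covered: preferential rate 20.5% applies instead.
Duty = £431,343.20 × 20.5% = £88,425.36.
Line 2 (H-923, Merland, 3,849 kg, £632,891.07):
Base rate for H-923 is 2%.
H-923 has an FTA preferential rate, but origin Merland is not Galesta; base rate stands.
Additional duty on H-923 from Merland: +66.5%. Applied ad valorem rate: 2% + 66.5% = 68.5%.
Duty = £632,891.07 × 68.5% = £433,530.38.
Line 3 (R-410, Narica, 1,101 units, £109,054.05):
Base rate for R-410 is 35%.
Duty = £109,054.05 × 35% = £38,168.92.
Total = £88,425.36 + £433,530.38 + £38,168.92 = £560,124.66.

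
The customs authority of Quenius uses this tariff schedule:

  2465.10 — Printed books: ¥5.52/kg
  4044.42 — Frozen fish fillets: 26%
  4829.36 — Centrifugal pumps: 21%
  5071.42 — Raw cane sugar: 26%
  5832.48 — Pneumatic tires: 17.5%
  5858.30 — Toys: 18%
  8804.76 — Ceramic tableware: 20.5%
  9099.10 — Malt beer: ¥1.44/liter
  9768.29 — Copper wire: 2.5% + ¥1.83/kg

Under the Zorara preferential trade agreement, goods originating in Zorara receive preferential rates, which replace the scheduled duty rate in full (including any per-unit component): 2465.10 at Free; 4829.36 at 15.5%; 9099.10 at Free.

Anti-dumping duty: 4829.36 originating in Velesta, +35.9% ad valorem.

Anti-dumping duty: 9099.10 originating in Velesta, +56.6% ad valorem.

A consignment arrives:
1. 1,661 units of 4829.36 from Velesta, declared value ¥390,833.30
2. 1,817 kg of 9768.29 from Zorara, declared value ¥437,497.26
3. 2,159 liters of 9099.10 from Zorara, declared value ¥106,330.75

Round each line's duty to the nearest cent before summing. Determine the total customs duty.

¥236,646.69

Line 1 (4829.36, Velesta, 1,661 units, ¥390,833.30):
Base rate for 4829.36 is 21%.
4829.36 has an FTA preferential rate, but origin Velesta is not Zorara; base rate stands.
Additional duty on 4829.36 from Velesta: +35.9%. Applied ad valorem rate: 21% + 35.9% = 56.9%.
Duty = ¥390,833.30 × 56.9% = ¥222,384.15.
Line 2 (9768.29, Zorara, 1,817 kg, ¥437,497.26):
Base rate for 9768.29 is 2.5% + ¥1.83/kg.
Origin Zorara is the FTA partner but 9768.29 is not on the preference list; base rate stands.
Duty = ¥437,497.26 × 2.5% + 1,817 × ¥1.83 = ¥14,262.54.
Line 3 (9099.10, Zorara, 2,159 liters, ¥106,330.75):
Base rate for 9099.10 is ¥1.44/liter.
Origin Zorara qualifies under the Quenius–Zorara agreement and 9099.10 is covered: preferential rate Free applies instead.
The additional-duty order on 9099.10 targets Velesta, not Zorara; it does not apply.
Duty = ¥106,330.75 × 0% = ¥0.00.
Total = ¥222,384.15 + ¥14,262.54 + ¥0.00 = ¥236,646.69.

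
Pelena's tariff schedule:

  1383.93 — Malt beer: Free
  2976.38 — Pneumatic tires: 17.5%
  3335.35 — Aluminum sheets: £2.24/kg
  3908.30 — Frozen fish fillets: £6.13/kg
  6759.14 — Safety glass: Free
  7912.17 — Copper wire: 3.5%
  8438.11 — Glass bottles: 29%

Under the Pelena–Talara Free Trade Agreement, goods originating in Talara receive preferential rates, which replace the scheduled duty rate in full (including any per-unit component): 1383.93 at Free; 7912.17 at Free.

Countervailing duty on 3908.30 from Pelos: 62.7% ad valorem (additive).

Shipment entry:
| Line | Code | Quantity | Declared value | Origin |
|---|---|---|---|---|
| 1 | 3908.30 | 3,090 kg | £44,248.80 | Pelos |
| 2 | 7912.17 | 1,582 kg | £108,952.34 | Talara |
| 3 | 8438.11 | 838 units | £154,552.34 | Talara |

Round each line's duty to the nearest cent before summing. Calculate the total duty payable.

£91,505.88

Line 1 (3908.30, Pelos, 3,090 kg, £44,248.80):
Base rate for 3908.30 is £6.13/kg.
Additional duty on 3908.30 from Pelos: +62.7% ad valorem. Applied ad valorem rate = 62.7%.
Duty = £44,248.80 × 62.7% + 3,090 × £6.13 = £46,685.70.
Line 2 (7912.17, Talara, 1,582 kg, £108,952.34):
Base rate for 7912.17 is 3.5%.
Origin Talara qualifies under the Pelena–Talara agreement and 7912.17 is covered: preferential rate Free applies instead.
Duty = £108,952.34 × 0% = £0.00.
Line 3 (8438.11, Talara, 838 units, £154,552.34):
Base rate for 8438.11 is 29%.
Origin Talara is the FTA partner but 8438.11 is not on the preference list; base rate stands.
Duty = £154,552.34 × 29% = £44,820.18.
Total = £46,685.70 + £0.00 + £44,820.18 = £91,505.88.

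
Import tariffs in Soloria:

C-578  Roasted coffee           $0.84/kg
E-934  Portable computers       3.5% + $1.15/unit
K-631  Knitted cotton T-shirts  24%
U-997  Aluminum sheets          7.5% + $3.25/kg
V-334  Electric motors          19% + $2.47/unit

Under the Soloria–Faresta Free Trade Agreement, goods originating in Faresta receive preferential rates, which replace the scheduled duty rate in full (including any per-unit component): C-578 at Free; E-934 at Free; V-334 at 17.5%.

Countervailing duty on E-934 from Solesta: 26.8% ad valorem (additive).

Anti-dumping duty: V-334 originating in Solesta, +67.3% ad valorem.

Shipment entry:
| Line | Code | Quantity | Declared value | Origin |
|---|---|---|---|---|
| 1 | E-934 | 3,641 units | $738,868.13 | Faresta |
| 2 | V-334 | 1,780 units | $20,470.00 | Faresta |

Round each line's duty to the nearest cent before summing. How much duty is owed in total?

Line 1 (E-934, Faresta, 3,641 units, $738,868.13):
Base rate for E-934 is 3.5% + $1.15/unit.
Origin Faresta qualifies under the Soloria–Faresta agreement and E-934 is covered: preferential rate Free applies instead.
The additional-duty order on E-934 targets Solesta, not Faresta; it does not apply.
Duty = $738,868.13 × 0% = $0.00.
Line 2 (V-334, Faresta, 1,780 units, $20,470.00):
Base rate for V-334 is 19% + $2.47/unit.
Origin Faresta qualifies under the Soloria–Faresta agreement and V-334 is covered: preferential rate 17.5% applies instead.
The additional-duty order on V-334 targets Solesta, not Faresta; it does not apply.
Duty = $20,470.00 × 17.5% = $3,582.25.
Total = $0.00 + $3,582.25 = $3,582.25.

$3,582.25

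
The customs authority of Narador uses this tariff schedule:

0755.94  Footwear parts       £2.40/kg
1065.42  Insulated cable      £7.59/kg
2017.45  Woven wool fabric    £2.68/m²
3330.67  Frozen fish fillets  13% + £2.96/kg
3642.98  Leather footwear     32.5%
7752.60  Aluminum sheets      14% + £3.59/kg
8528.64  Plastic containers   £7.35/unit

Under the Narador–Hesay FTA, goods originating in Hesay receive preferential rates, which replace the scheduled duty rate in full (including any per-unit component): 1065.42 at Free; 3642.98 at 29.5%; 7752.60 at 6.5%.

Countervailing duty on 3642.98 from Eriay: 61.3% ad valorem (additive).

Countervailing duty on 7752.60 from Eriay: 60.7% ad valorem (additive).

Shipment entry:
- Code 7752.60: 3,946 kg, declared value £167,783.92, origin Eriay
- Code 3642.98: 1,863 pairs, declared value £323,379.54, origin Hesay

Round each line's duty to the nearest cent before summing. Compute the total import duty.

£234,897.69

Line 1 (7752.60, Eriay, 3,946 kg, £167,783.92):
Base rate for 7752.60 is 14% + £3.59/kg.
7752.60 has an FTA preferential rate, but origin Eriay is not Hesay; base rate stands.
Additional duty on 7752.60 from Eriay: +60.7%. Applied ad valorem rate: 14% + 60.7% = 74.7%.
Duty = £167,783.92 × 74.7% + 3,946 × £3.59 = £139,500.73.
Line 2 (3642.98, Hesay, 1,863 pairs, £323,379.54):
Base rate for 3642.98 is 32.5%.
Origin Hesay qualifies under the Narador–Hesay agreement and 3642.98 is covered: preferential rate 29.5% applies instead.
The additional-duty order on 3642.98 targets Eriay, not Hesay; it does not apply.
Duty = £323,379.54 × 29.5% = £95,396.96.
Total = £139,500.73 + £95,396.96 = £234,897.69.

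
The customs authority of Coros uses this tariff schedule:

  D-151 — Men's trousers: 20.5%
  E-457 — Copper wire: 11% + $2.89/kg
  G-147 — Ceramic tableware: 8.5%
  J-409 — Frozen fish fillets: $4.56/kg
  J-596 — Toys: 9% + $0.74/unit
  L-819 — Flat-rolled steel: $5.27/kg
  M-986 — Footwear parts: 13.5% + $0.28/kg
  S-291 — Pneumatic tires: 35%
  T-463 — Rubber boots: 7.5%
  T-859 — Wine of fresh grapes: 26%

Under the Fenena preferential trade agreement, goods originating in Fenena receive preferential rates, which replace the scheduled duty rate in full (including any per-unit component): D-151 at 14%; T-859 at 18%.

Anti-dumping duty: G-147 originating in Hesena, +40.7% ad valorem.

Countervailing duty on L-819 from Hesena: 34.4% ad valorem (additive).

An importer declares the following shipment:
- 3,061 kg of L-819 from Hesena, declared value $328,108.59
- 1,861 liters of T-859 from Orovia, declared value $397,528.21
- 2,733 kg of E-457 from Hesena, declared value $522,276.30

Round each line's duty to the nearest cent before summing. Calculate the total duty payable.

Line 1 (L-819, Hesena, 3,061 kg, $328,108.59):
Base rate for L-819 is $5.27/kg.
Additional duty on L-819 from Hesena: +34.4% ad valorem. Applied ad valorem rate = 34.4%.
Duty = $328,108.59 × 34.4% + 3,061 × $5.27 = $129,000.82.
Line 2 (T-859, Orovia, 1,861 liters, $397,528.21):
Base rate for T-859 is 26%.
T-859 has an FTA preferential rate, but origin Orovia is not Fenena; base rate stands.
Duty = $397,528.21 × 26% = $103,357.33.
Line 3 (E-457, Hesena, 2,733 kg, $522,276.30):
Base rate for E-457 is 11% + $2.89/kg.
Duty = $522,276.30 × 11% + 2,733 × $2.89 = $65,348.76.
Total = $129,000.82 + $103,357.33 + $65,348.76 = $297,706.91.

$297,706.91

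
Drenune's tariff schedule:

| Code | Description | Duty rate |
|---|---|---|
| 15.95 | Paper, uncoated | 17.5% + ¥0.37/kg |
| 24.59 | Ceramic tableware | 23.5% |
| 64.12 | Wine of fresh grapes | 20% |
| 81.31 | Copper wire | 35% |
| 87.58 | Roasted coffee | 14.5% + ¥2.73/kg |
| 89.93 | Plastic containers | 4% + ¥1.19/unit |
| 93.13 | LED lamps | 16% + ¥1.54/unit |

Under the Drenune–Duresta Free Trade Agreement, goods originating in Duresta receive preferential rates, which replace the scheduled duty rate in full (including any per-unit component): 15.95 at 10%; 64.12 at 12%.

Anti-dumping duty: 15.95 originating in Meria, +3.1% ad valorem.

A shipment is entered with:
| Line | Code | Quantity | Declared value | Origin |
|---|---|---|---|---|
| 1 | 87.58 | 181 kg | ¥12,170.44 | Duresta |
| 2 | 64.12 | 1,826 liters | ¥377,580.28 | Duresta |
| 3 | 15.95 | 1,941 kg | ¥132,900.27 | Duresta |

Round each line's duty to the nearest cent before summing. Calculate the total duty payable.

¥60,858.50

Line 1 (87.58, Duresta, 181 kg, ¥12,170.44):
Base rate for 87.58 is 14.5% + ¥2.73/kg.
Origin Duresta is the FTA partner but 87.58 is not on the preference list; base rate stands.
Duty = ¥12,170.44 × 14.5% + 181 × ¥2.73 = ¥2,258.84.
Line 2 (64.12, Duresta, 1,826 liters, ¥377,580.28):
Base rate for 64.12 is 20%.
Origin Duresta qualifies under the Drenune–Duresta agreement and 64.12 is covered: preferential rate 12% applies instead.
Duty = ¥377,580.28 × 12% = ¥45,309.63.
Line 3 (15.95, Duresta, 1,941 kg, ¥132,900.27):
Base rate for 15.95 is 17.5% + ¥0.37/kg.
Origin Duresta qualifies under the Drenune–Duresta agreement and 15.95 is covered: preferential rate 10% applies instead.
The additional-duty order on 15.95 targets Meria, not Duresta; it does not apply.
Duty = ¥132,900.27 × 10% = ¥13,290.03.
Total = ¥2,258.84 + ¥45,309.63 + ¥13,290.03 = ¥60,858.50.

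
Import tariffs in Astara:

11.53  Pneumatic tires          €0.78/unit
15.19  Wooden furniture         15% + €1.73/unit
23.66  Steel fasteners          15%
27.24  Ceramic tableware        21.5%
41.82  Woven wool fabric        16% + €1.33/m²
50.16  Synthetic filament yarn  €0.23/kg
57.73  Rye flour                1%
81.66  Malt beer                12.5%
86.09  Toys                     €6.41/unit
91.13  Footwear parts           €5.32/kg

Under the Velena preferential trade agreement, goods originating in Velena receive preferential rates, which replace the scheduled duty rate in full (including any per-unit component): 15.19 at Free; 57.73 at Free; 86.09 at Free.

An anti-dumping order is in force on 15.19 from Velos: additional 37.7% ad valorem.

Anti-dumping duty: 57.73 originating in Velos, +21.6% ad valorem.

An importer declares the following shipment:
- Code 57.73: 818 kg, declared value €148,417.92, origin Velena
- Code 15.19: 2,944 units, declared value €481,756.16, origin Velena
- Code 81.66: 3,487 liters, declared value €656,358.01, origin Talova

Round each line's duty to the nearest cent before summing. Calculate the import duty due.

Line 1 (57.73, Velena, 818 kg, €148,417.92):
Base rate for 57.73 is 1%.
Origin Velena qualifies under the Astara–Velena agreement and 57.73 is covered: preferential rate Free applies instead.
The additional-duty order on 57.73 targets Velos, not Velena; it does not apply.
Duty = €148,417.92 × 0% = €0.00.
Line 2 (15.19, Velena, 2,944 units, €481,756.16):
Base rate for 15.19 is 15% + €1.73/unit.
Origin Velena qualifies under the Astara–Velena agreement and 15.19 is covered: preferential rate Free applies instead.
The additional-duty order on 15.19 targets Velos, not Velena; it does not apply.
Duty = €481,756.16 × 0% = €0.00.
Line 3 (81.66, Talova, 3,487 liters, €656,358.01):
Base rate for 81.66 is 12.5%.
Duty = €656,358.01 × 12.5% = €82,044.75.
Total = €0.00 + €0.00 + €82,044.75 = €82,044.75.

€82,044.75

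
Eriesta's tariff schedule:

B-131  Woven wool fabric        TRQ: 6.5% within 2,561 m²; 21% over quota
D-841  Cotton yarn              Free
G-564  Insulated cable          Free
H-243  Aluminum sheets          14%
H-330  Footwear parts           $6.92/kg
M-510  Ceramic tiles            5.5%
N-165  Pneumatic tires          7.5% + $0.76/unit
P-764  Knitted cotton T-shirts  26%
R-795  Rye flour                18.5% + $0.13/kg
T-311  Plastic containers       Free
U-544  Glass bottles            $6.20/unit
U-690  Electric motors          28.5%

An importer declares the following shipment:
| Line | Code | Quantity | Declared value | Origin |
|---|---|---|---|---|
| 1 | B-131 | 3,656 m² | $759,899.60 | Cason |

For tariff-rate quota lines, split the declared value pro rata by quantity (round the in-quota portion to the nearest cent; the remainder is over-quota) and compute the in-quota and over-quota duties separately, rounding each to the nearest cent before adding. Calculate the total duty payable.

$82,394.86

Line 1 (B-131, Cason, 3,656 m², $759,899.60):
Code B-131 is under a tariff-rate quota (threshold 2,561 m²). In-quota: 2,561 m² at 6.5%; over-quota: 1,095 m² at 21%.
Pro-rata value split: in-quota = $759,899.60 × 2,561/3,656 = $532,303.85; over-quota = $759,899.60 − $532,303.85 = $227,595.75.
In-quota duty = $532,303.85 × 6.5% = $34,599.75. Over-quota duty = $227,595.75 × 21% = $47,795.11.
Line duty = $34,599.75 + $47,795.11 = $82,394.86.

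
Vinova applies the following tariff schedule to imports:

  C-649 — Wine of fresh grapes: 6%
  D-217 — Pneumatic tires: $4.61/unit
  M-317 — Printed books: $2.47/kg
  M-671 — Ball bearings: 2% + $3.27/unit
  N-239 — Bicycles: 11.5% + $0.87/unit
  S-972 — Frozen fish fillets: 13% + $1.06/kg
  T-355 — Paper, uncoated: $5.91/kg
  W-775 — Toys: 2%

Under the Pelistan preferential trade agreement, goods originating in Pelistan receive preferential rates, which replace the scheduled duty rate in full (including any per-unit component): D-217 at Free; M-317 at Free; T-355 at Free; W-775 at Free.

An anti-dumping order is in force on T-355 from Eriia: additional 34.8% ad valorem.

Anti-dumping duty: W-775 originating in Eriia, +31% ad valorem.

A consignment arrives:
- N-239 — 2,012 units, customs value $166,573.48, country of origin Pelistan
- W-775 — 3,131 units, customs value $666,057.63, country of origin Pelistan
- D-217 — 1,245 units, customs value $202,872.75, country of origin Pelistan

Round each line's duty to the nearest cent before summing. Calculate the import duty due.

$20,906.39

Line 1 (N-239, Pelistan, 2,012 units, $166,573.48):
Base rate for N-239 is 11.5% + $0.87/unit.
Origin Pelistan is the FTA partner but N-239 is not on the preference list; base rate stands.
Duty = $166,573.48 × 11.5% + 2,012 × $0.87 = $20,906.39.
Line 2 (W-775, Pelistan, 3,131 units, $666,057.63):
Base rate for W-775 is 2%.
Origin Pelistan qualifies under the Vinova–Pelistan agreement and W-775 is covered: preferential rate Free applies instead.
The additional-duty order on W-775 targets Eriia, not Pelistan; it does not apply.
Duty = $666,057.63 × 0% = $0.00.
Line 3 (D-217, Pelistan, 1,245 units, $202,872.75):
Base rate for D-217 is $4.61/unit.
Origin Pelistan qualifies under the Vinova–Pelistan agreement and D-217 is covered: preferential rate Free applies instead.
Duty = $202,872.75 × 0% = $0.00.
Total = $20,906.39 + $0.00 + $0.00 = $20,906.39.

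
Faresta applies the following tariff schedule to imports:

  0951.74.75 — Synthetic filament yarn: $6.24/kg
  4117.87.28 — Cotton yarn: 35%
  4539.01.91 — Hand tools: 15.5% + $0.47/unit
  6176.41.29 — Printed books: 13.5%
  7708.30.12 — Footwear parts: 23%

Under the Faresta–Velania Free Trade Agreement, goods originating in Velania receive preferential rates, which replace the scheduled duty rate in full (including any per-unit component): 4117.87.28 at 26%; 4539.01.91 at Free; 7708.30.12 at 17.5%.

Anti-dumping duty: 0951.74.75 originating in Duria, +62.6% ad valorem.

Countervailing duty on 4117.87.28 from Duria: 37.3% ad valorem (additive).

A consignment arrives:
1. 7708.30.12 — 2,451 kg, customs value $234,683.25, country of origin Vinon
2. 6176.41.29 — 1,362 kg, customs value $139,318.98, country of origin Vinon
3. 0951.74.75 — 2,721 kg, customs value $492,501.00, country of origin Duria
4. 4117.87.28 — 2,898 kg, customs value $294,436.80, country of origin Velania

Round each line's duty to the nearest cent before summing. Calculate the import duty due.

Line 1 (7708.30.12, Vinon, 2,451 kg, $234,683.25):
Base rate for 7708.30.12 is 23%.
7708.30.12 has an FTA preferential rate, but origin Vinon is not Velania; base rate stands.
Duty = $234,683.25 × 23% = $53,977.15.
Line 2 (6176.41.29, Vinon, 1,362 kg, $139,318.98):
Base rate for 6176.41.29 is 13.5%.
Duty = $139,318.98 × 13.5% = $18,808.06.
Line 3 (0951.74.75, Duria, 2,721 kg, $492,501.00):
Base rate for 0951.74.75 is $6.24/kg.
Additional duty on 0951.74.75 from Duria: +62.6% ad valorem. Applied ad valorem rate = 62.6%.
Duty = $492,501.00 × 62.6% + 2,721 × $6.24 = $325,284.67.
Line 4 (4117.87.28, Velania, 2,898 kg, $294,436.80):
Base rate for 4117.87.28 is 35%.
Origin Velania qualifies under the Faresta–Velania agreement and 4117.87.28 is covered: preferential rate 26% applies instead.
The additional-duty order on 4117.87.28 targets Duria, not Velania; it does not apply.
Duty = $294,436.80 × 26% = $76,553.57.
Total = $53,977.15 + $18,808.06 + $325,284.67 + $76,553.57 = $474,623.45.

$474,623.45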